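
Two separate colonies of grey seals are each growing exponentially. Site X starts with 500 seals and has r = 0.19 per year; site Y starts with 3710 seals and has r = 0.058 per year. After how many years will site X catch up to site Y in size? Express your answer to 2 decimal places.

15.18 years

Set 500·e^(0.19t) = 3710·e^(0.058t).
e^((0.19 − 0.058)t) = 3710/500 → e^(0.132·t) = 7.42.
0.132·t = ln(7.42) = 2.0042, so t = 2.0042/0.132 = 15.183.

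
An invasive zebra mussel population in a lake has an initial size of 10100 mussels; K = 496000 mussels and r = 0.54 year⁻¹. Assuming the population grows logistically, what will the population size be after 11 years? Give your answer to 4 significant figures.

440300 mussels

A = (K − N₀)/N₀ = (496000 − 10100)/10100 = 48.109.
N(t) = K/(1 + A·e^(−rt)) = 496000/(1 + 48.109×e^(−0.54×11)).
e^(−5.94) = 0.002632; denominator = 1 + 48.109×0.002632 = 1.1266.
N = 496000/1.1266 = 440253.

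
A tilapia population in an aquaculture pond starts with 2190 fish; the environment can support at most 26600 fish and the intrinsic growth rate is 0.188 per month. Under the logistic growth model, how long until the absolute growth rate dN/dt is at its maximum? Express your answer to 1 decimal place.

12.8 months

Logistic growth is fastest at N = K/2 = 13300.
A = (K − N₀)/N₀ = 11.146. Set K/(1 + A·e^(−rt)) = K/2 → A·e^(−rt) = 1.
e^(−0.188t) = 1/11.146 = 0.0897173, so t = ln(11.146)/0.188 = 2.4111/0.188 = 12.825.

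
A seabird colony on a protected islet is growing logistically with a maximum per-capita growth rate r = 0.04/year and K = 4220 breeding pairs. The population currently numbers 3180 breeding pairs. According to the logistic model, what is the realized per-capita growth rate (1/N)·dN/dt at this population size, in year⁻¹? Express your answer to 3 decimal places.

(1/N)·dN/dt = r(1 − N/K) = 0.04 × (1 − 3180/4220).
= 0.04 × 0.24645 = 0.0098578.

0.010 per year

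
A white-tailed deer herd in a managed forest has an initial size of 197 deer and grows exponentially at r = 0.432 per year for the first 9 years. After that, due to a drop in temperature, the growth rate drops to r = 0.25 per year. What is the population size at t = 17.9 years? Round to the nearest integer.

88983 deer

Phase 1: N(9) = 197·e^(0.432×9) = 197·e^3.888 = 9616.19.
Phase 2 runs for 17.9 − 9 = 8.9 years at r = 0.25.
N(17.9) = 9616.19·e^(0.25×8.9) = 9616.19·e^2.225 = 88983.3.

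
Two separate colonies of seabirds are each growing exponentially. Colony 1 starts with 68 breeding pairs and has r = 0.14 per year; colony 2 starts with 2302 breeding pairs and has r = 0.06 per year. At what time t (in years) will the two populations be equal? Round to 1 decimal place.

Set 68·e^(0.14t) = 2302·e^(0.06t).
e^((0.14 − 0.06)t) = 2302/68 → e^(0.08·t) = 33.853.
0.08·t = ln(33.853) = 3.522, so t = 3.522/0.08 = 44.025.

44.0 years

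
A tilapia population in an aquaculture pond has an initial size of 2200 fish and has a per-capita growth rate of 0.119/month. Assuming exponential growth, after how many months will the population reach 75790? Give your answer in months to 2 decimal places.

29.74 months

Set N₀·e^(rt) = 75790: e^(0.119·t) = 75790/2200 = 34.45.
0.119·t = ln(34.45) = 3.5395, so t = 3.5395/0.119 = 29.744.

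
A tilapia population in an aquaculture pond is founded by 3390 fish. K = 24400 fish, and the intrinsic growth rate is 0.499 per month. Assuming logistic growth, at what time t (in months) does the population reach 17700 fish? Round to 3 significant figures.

A = (K − N₀)/N₀ = (24400 − 3390)/3390 = 6.1976.
Solve 24400/(1 + 6.1976·e^(−0.499t)) = 17700: 1 + 6.1976·e^(−0.499t) = 1.3785, so e^(−0.499t) = 0.0610766.
−0.499·t = ln(0.0610766) = -2.7956, so t = 2.7956/0.499 = 5.6025.

5.60 months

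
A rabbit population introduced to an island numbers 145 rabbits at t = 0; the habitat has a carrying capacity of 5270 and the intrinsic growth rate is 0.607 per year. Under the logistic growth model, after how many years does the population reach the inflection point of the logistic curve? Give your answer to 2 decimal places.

Logistic growth is fastest at N = K/2 = 2635.
A = (K − N₀)/N₀ = 35.345. Set K/(1 + A·e^(−rt)) = K/2 → A·e^(−rt) = 1.
e^(−0.607t) = 1/35.345 = 0.0282927, so t = ln(35.345)/0.607 = 3.5652/0.607 = 5.8734.

5.87 years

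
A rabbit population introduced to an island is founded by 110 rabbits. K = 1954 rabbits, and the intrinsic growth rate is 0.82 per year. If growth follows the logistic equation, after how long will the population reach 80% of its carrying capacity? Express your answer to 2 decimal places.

5.13 years

A = (K − N₀)/N₀ = (1954 − 110)/110 = 16.764.
Solve 1954/(1 + 16.764·e^(−0.82t)) = 1563.2: 1 + 16.764·e^(−0.82t) = 1.25, so e^(−0.82t) = 0.0149132.
−0.82·t = ln(0.0149132) = -4.2055, so t = 4.2055/0.82 = 5.1287.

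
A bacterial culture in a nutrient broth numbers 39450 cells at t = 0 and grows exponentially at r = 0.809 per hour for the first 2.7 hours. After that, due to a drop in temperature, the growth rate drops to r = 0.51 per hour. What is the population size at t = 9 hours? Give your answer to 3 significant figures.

8710000 cells

Phase 1: N(2.7) = 39450·e^(0.809×2.7) = 39450·e^2.184 = 350491.
Phase 2 runs for 9 − 2.7 = 6.3 hours at r = 0.51.
N(9) = 350491·e^(0.51×6.3) = 350491·e^3.213 = 8.710932×10^6.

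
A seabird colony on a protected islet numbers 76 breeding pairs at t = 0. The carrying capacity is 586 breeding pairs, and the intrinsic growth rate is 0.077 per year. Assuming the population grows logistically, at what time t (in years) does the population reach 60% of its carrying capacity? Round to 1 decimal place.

30.0 years

A = (K − N₀)/N₀ = (586 − 76)/76 = 6.7105.
Solve 586/(1 + 6.7105·e^(−0.077t)) = 351.6: 1 + 6.7105·e^(−0.077t) = 1.6667, so e^(−0.077t) = 0.0993464.
−0.077·t = ln(0.0993464) = -2.3091, so t = 2.3091/0.077 = 29.989.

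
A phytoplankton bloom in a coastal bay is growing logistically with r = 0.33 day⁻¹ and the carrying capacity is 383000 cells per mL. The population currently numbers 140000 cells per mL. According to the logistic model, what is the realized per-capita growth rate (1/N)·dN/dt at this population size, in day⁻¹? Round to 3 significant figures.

0.209 per day

(1/N)·dN/dt = r(1 − N/K) = 0.33 × (1 − 140000/383000).
= 0.33 × 0.63446 = 0.20937.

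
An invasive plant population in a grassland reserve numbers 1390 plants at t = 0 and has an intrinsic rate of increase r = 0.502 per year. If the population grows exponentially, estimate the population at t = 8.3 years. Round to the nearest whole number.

N(t) = N₀·e^(rt) = 1390 × e^(0.502×8.3) = 1390 × e^4.167.
e^4.167 ≈ 64.496, so N ≈ 1390 × 64.496 = 89649.2.

89649 plants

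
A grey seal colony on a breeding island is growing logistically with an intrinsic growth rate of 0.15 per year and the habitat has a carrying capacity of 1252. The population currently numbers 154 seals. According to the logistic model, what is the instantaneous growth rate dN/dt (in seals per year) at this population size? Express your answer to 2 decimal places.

dN/dt = rN(1 − N/K) = 0.15 × 154 × (1 − 154/1252).
1 − 154/1252 = 0.877; dN/dt = 0.15 × 154 × 0.877 = 20.259.

20.26 seals per year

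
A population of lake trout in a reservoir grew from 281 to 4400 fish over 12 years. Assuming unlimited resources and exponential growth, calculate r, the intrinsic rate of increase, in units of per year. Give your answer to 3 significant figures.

From N(t) = N₀·e^(rt): e^(r·12) = 4400/281 = 15.658.
r·12 = ln(15.658) = 2.751, so r = 2.751/12 = 0.22925.

0.229 per year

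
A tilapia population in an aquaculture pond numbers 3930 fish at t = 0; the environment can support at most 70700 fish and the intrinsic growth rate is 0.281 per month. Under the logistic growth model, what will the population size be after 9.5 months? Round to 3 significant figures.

A = (K − N₀)/N₀ = (70700 − 3930)/3930 = 16.99.
N(t) = K/(1 + A·e^(−rt)) = 70700/(1 + 16.99×e^(−0.281×9.5)).
e^(−2.67) = 0.069287; denominator = 1 + 16.99×0.069287 = 2.1772.
N = 70700/2.1772 = 32473.3.

32500 fish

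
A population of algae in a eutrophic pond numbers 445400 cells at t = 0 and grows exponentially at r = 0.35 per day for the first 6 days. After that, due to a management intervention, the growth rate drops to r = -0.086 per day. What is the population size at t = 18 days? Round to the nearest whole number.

Phase 1: N(6) = 445400·e^(0.35×6) = 445400·e^2.1 = 3.637212×10^6.
Phase 2 runs for 18 − 6 = 12 days at r = -0.086.
N(18) = 3.637212×10^6·e^(-0.086×12) = 3.637212×10^6·e^-1.032 = 1.295916×10^6.

1295916 cells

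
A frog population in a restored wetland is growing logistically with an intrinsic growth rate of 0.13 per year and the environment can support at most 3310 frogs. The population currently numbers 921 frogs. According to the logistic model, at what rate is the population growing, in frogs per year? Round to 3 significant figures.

dN/dt = rN(1 − N/K) = 0.13 × 921 × (1 − 921/3310).
1 − 921/3310 = 0.72175; dN/dt = 0.13 × 921 × 0.72175 = 86.415.

86.4 frogs per year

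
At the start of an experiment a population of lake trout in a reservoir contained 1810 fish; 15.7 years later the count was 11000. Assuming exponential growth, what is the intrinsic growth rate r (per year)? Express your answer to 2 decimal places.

From N(t) = N₀·e^(rt): e^(r·15.7) = 11000/1810 = 6.0773.
r·15.7 = ln(6.0773) = 1.8046, so r = 1.8046/15.7 = 0.11494.

0.11 per year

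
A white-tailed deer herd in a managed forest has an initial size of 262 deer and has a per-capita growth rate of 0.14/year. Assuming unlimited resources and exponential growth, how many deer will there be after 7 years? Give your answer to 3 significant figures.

698 deer

N(t) = N₀·e^(rt) = 262 × e^(0.14×7) = 262 × e^0.98.
e^0.98 ≈ 2.6645, so N ≈ 262 × 2.6645 = 698.088.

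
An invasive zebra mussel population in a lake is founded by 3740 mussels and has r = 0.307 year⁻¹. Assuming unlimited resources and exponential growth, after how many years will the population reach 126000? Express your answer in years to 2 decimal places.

11.46 years

Set N₀·e^(rt) = 126000: e^(0.307·t) = 126000/3740 = 33.69.
0.307·t = ln(33.69) = 3.5172, so t = 3.5172/0.307 = 11.457.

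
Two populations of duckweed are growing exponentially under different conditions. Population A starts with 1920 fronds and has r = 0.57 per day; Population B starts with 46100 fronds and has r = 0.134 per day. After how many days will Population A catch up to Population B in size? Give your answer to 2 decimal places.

Set 1920·e^(0.57t) = 46100·e^(0.134t).
e^((0.57 − 0.134)t) = 46100/1920 → e^(0.436·t) = 24.01.
0.436·t = ln(24.01) = 3.1785, so t = 3.1785/0.436 = 7.2901.

7.29 days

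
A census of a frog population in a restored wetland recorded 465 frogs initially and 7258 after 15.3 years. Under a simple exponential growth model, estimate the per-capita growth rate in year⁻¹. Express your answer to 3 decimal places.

0.180 per year

From N(t) = N₀·e^(rt): e^(r·15.3) = 7258/465 = 15.609.
r·15.3 = ln(15.609) = 2.7478, so r = 2.7478/15.3 = 0.1796.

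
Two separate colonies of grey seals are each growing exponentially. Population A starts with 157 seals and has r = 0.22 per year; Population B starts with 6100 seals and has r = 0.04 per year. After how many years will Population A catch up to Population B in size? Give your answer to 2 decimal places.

Set 157·e^(0.22t) = 6100·e^(0.04t).
e^((0.22 − 0.04)t) = 6100/157 → e^(0.18·t) = 38.854.
0.18·t = ln(38.854) = 3.6598, so t = 3.6598/0.18 = 20.332.

20.33 years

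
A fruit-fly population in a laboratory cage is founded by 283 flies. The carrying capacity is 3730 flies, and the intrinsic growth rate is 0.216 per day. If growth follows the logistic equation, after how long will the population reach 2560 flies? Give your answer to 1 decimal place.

15.2 days

A = (K − N₀)/N₀ = (3730 − 283)/283 = 12.18.
Solve 3730/(1 + 12.18·e^(−0.216t)) = 2560: 1 + 12.18·e^(−0.216t) = 1.457, so e^(−0.216t) = 0.0375224.
−0.216·t = ln(0.0375224) = -3.2828, so t = 3.2828/0.216 = 15.198.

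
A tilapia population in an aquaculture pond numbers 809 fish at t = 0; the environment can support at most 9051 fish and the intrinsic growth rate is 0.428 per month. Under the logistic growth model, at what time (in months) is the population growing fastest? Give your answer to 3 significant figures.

5.42 months

Logistic growth is fastest at N = K/2 = 4525.5.
A = (K − N₀)/N₀ = 10.188. Set K/(1 + A·e^(−rt)) = K/2 → A·e^(−rt) = 1.
e^(−0.428t) = 1/10.188 = 0.0981558, so t = ln(10.188)/0.428 = 2.3212/0.428 = 5.4234.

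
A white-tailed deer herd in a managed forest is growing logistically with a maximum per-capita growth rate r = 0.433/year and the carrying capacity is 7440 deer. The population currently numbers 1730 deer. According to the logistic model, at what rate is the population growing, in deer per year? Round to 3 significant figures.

575 deer per year

dN/dt = rN(1 − N/K) = 0.433 × 1730 × (1 − 1730/7440).
1 − 1730/7440 = 0.76747; dN/dt = 0.433 × 1730 × 0.76747 = 574.91.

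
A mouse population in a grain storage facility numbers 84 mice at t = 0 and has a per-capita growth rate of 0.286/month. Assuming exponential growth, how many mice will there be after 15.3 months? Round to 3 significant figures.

N(t) = N₀·e^(rt) = 84 × e^(0.286×15.3) = 84 × e^4.376.
e^4.376 ≈ 79.503, so N ≈ 84 × 79.503 = 6678.29.

6680 mice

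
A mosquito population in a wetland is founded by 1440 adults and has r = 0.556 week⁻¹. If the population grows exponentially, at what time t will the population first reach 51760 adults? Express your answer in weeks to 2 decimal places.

6.44 weeks

Set N₀·e^(rt) = 51760: e^(0.556·t) = 51760/1440 = 35.944.
0.556·t = ln(35.944) = 3.582, so t = 3.582/0.556 = 6.4424.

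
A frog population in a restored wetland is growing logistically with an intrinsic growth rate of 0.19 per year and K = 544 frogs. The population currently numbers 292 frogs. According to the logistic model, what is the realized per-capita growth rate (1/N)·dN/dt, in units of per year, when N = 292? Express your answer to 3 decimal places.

(1/N)·dN/dt = r(1 − N/K) = 0.19 × (1 − 292/544).
= 0.19 × 0.46324 = 0.088015.

0.088 per year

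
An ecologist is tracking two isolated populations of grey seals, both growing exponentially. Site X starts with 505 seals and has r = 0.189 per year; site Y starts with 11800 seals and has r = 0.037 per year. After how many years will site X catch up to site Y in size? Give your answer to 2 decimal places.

20.73 years

Set 505·e^(0.189t) = 11800·e^(0.037t).
e^((0.189 − 0.037)t) = 11800/505 → e^(0.152·t) = 23.366.
0.152·t = ln(23.366) = 3.1513, so t = 3.1513/0.152 = 20.732.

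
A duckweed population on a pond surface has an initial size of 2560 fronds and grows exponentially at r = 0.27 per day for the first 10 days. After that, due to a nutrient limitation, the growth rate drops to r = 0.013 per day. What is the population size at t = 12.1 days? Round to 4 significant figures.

Phase 1: N(10) = 2560·e^(0.27×10) = 2560·e^2.7 = 38092.1.
Phase 2 runs for 12.1 − 10 = 2.1 days at r = 0.013.
N(12.1) = 38092.1·e^(0.013×2.1) = 38092.1·e^0.0273 = 39146.4.

39150 fronds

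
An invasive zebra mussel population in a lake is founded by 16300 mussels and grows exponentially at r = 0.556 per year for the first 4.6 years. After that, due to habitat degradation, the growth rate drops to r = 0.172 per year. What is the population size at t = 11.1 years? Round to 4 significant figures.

Phase 1: N(4.6) = 16300·e^(0.556×4.6) = 16300·e^2.558 = 210348.
Phase 2 runs for 11.1 − 4.6 = 6.5 years at r = 0.172.
N(11.1) = 210348·e^(0.172×6.5) = 210348·e^1.118 = 643399.

643400 mussels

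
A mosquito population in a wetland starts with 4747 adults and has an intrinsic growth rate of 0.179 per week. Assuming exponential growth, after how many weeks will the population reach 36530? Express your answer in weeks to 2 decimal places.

Set N₀·e^(rt) = 36530: e^(0.179·t) = 36530/4747 = 7.6954.
0.179·t = ln(7.6954) = 2.0406, so t = 2.0406/0.179 = 11.4.

11.40 weeks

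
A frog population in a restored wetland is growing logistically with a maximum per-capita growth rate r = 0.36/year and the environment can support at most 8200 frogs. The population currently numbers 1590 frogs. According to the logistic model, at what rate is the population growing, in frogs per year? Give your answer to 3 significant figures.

dN/dt = rN(1 − N/K) = 0.36 × 1590 × (1 − 1590/8200).
1 − 1590/8200 = 0.8061; dN/dt = 0.36 × 1590 × 0.8061 = 461.41.

461 frogs per year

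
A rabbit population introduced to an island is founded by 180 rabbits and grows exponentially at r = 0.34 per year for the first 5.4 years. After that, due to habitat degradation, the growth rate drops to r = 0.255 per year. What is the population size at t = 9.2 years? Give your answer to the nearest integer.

2975 rabbits

Phase 1: N(5.4) = 180·e^(0.34×5.4) = 180·e^1.836 = 1128.85.
Phase 2 runs for 9.2 − 5.4 = 3.8 years at r = 0.255.
N(9.2) = 1128.85·e^(0.255×3.8) = 1128.85·e^0.969 = 2974.87.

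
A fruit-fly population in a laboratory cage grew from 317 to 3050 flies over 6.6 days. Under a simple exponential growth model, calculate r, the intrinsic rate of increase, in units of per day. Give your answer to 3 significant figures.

0.343 per day

From N(t) = N₀·e^(rt): e^(r·6.6) = 3050/317 = 9.6215.
r·6.6 = ln(9.6215) = 2.264, so r = 2.264/6.6 = 0.34303.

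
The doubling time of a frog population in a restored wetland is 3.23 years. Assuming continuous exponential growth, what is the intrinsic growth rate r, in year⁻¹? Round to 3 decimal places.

r = ln(2)/t_d = 0.6931/3.23 = 0.2146.

0.215 per year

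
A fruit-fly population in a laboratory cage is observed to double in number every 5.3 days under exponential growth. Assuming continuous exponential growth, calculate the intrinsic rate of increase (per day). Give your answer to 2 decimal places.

r = ln(2)/t_d = 0.6931/5.3 = 0.13078.

0.13 per day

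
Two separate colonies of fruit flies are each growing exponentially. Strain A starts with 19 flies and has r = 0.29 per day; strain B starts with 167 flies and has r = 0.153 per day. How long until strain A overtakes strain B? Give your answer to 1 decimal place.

Set 19·e^(0.29t) = 167·e^(0.153t).
e^((0.29 − 0.153)t) = 167/19 → e^(0.137·t) = 8.7895.
0.137·t = ln(8.7895) = 2.1736, so t = 2.1736/0.137 = 15.865.

15.9 days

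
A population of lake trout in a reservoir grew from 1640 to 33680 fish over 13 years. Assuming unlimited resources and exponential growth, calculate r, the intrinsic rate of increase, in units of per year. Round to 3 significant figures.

0.232 per year

From N(t) = N₀·e^(rt): e^(r·13) = 33680/1640 = 20.537.
r·13 = ln(20.537) = 3.0222, so r = 3.0222/13 = 0.23248.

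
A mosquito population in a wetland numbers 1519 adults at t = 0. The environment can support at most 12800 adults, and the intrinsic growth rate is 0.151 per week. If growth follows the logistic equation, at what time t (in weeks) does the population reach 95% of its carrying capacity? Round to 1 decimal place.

32.8 weeks

A = (K − N₀)/N₀ = (12800 − 1519)/1519 = 7.4266.
Solve 12800/(1 + 7.4266·e^(−0.151t)) = 12160: 1 + 7.4266·e^(−0.151t) = 1.0526, so e^(−0.151t) = 0.0070869.
−0.151·t = ln(0.0070869) = -4.9495, so t = 4.9495/0.151 = 32.778.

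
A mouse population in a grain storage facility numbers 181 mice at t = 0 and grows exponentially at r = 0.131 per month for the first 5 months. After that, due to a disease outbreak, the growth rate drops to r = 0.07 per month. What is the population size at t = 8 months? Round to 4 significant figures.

429.9 mice

Phase 1: N(5) = 181·e^(0.131×5) = 181·e^0.655 = 348.451.
Phase 2 runs for 8 − 5 = 3 months at r = 0.07.
N(8) = 348.451·e^(0.07×3) = 348.451·e^0.21 = 429.876.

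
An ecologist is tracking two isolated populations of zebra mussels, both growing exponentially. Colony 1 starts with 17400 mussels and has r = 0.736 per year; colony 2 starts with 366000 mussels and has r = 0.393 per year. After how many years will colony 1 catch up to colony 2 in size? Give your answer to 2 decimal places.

Set 17400·e^(0.736t) = 366000·e^(0.393t).
e^((0.736 − 0.393)t) = 366000/17400 → e^(0.343·t) = 21.034.
0.343·t = ln(21.034) = 3.0462, so t = 3.0462/0.343 = 8.8809.

8.88 years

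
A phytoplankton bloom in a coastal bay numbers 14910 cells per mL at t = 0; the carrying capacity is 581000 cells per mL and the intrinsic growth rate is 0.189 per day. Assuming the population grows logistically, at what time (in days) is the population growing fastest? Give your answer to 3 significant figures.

19.2 days

Logistic growth is fastest at N = K/2 = 290500.
A = (K − N₀)/N₀ = 37.967. Set K/(1 + A·e^(−rt)) = K/2 → A·e^(−rt) = 1.
e^(−0.189t) = 1/37.967 = 0.0263386, so t = ln(37.967)/0.189 = 3.6367/0.189 = 19.242.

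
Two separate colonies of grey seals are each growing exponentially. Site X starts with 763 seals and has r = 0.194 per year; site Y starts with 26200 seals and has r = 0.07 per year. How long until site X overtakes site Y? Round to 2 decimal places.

Set 763·e^(0.194t) = 26200·e^(0.07t).
e^((0.194 − 0.07)t) = 26200/763 → e^(0.124·t) = 34.338.
0.124·t = ln(34.338) = 3.5363, so t = 3.5363/0.124 = 28.518.

28.52 years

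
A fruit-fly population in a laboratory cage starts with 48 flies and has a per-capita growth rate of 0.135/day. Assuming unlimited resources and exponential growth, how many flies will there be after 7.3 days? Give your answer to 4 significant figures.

128.6 flies

N(t) = N₀·e^(rt) = 48 × e^(0.135×7.3) = 48 × e^0.9855.
e^0.9855 ≈ 2.6792, so N ≈ 48 × 2.6792 = 128.599.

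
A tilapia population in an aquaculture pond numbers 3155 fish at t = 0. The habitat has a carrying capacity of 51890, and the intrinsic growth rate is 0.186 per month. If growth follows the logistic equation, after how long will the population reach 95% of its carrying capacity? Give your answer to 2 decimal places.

30.55 months

A = (K − N₀)/N₀ = (51890 − 3155)/3155 = 15.447.
Solve 51890/(1 + 15.447·e^(−0.186t)) = 49295.5: 1 + 15.447·e^(−0.186t) = 1.0526, so e^(−0.186t) = 0.00340726.
−0.186·t = ln(0.00340726) = -5.6818, so t = 5.6818/0.186 = 30.548.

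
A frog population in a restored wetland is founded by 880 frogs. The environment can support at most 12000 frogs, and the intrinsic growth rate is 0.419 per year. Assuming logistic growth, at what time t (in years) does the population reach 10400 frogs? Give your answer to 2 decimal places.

A = (K − N₀)/N₀ = (12000 − 880)/880 = 12.636.
Solve 12000/(1 + 12.636·e^(−0.419t)) = 10400: 1 + 12.636·e^(−0.419t) = 1.1538, so e^(−0.419t) = 0.0121749.
−0.419·t = ln(0.0121749) = -4.4084, so t = 4.4084/0.419 = 10.521.

10.52 years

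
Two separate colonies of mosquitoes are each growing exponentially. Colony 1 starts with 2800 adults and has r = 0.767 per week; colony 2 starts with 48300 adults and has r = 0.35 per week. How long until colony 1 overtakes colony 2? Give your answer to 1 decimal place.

Set 2800·e^(0.767t) = 48300·e^(0.35t).
e^((0.767 − 0.35)t) = 48300/2800 → e^(0.417·t) = 17.25.
0.417·t = ln(17.25) = 2.8478, so t = 2.8478/0.417 = 6.8293.

6.8 weeks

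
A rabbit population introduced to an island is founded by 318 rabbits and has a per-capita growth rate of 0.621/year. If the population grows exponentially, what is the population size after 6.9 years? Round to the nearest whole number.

N(t) = N₀·e^(rt) = 318 × e^(0.621×6.9) = 318 × e^4.285.
e^4.285 ≈ 72.595, so N ≈ 318 × 72.595 = 23085.3.

23085 rabbits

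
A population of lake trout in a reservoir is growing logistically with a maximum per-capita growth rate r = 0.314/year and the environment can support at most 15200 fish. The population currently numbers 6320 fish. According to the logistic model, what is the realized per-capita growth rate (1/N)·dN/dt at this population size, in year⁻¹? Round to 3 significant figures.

0.183 per year

(1/N)·dN/dt = r(1 − N/K) = 0.314 × (1 − 6320/15200).
= 0.314 × 0.58421 = 0.18344.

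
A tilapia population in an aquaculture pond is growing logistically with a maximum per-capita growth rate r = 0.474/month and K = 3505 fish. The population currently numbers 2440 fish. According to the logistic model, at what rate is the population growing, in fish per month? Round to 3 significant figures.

dN/dt = rN(1 − N/K) = 0.474 × 2440 × (1 − 2440/3505).
1 − 2440/3505 = 0.30385; dN/dt = 0.474 × 2440 × 0.30385 = 351.42.

351 fish per month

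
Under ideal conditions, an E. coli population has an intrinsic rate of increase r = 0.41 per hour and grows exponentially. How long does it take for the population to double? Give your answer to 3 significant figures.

Doubling time t_d = ln(2)/r = 0.6931/0.41 = 1.6906.

1.69 hours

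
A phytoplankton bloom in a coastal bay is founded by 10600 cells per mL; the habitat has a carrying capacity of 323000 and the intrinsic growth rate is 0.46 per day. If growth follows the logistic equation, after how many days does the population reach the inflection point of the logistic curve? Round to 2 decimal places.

7.36 days

Logistic growth is fastest at N = K/2 = 161500.
A = (K − N₀)/N₀ = 29.472. Set K/(1 + A·e^(−rt)) = K/2 → A·e^(−rt) = 1.
e^(−0.46t) = 1/29.472 = 0.0339309, so t = ln(29.472)/0.46 = 3.3834/0.46 = 7.3553.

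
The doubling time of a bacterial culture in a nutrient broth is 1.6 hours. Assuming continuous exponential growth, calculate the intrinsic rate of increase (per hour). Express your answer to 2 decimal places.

r = ln(2)/t_d = 0.6931/1.6 = 0.43322.

0.43 per hour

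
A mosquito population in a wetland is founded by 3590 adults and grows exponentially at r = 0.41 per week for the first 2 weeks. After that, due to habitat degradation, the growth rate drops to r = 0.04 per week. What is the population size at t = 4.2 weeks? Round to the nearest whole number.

8901 adults

Phase 1: N(2) = 3590·e^(0.41×2) = 3590·e^0.82 = 8151.09.
Phase 2 runs for 4.2 − 2 = 2.2 weeks at r = 0.04.
N(4.2) = 8151.09·e^(0.04×2.2) = 8151.09·e^0.088 = 8900.9.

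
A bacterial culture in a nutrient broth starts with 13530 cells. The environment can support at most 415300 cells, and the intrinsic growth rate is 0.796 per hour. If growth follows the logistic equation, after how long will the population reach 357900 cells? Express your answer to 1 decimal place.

A = (K − N₀)/N₀ = (415300 − 13530)/13530 = 29.695.
Solve 415300/(1 + 29.695·e^(−0.796t)) = 357900: 1 + 29.695·e^(−0.796t) = 1.1604, so e^(−0.796t) = 0.00540095.
−0.796·t = ln(0.00540095) = -5.2212, so t = 5.2212/0.796 = 6.5593.

6.6 hours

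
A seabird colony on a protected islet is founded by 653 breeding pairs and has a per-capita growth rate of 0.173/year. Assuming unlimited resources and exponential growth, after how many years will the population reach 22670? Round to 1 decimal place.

20.5 years

Set N₀·e^(rt) = 22670: e^(0.173·t) = 22670/653 = 34.717.
0.173·t = ln(34.717) = 3.5472, so t = 3.5472/0.173 = 20.504.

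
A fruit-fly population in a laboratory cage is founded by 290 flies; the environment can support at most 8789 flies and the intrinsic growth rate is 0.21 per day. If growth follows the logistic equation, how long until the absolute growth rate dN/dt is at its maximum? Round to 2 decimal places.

16.08 days

Logistic growth is fastest at N = K/2 = 4394.5.
A = (K − N₀)/N₀ = 29.307. Set K/(1 + A·e^(−rt)) = K/2 → A·e^(−rt) = 1.
e^(−0.21t) = 1/29.307 = 0.0341217, so t = ln(29.307)/0.21 = 3.3778/0.21 = 16.085.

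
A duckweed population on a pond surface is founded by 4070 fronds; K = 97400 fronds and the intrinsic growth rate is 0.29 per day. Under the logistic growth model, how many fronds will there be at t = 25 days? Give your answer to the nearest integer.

A = (K − N₀)/N₀ = (97400 − 4070)/4070 = 22.931.
N(t) = K/(1 + A·e^(−rt)) = 97400/(1 + 22.931×e^(−0.29×25)).
e^(−7.25) = 0.00071017; denominator = 1 + 22.931×0.00071017 = 1.0163.
N = 97400/1.0163 = 95839.2.

95839 fronds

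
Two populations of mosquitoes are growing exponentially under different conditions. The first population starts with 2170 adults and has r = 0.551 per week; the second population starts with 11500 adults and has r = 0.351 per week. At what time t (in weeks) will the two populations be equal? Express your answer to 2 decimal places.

Set 2170·e^(0.551t) = 11500·e^(0.351t).
e^((0.551 − 0.351)t) = 11500/2170 → e^(0.2·t) = 5.2995.
0.2·t = ln(5.2995) = 1.6676, so t = 1.6676/0.2 = 8.3381.

8.34 weeks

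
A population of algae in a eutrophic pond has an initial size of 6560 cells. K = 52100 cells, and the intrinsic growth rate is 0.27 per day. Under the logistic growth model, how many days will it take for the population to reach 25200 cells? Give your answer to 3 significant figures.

6.93 days

A = (K − N₀)/N₀ = (52100 − 6560)/6560 = 6.9421.
Solve 52100/(1 + 6.9421·e^(−0.27t)) = 25200: 1 + 6.9421·e^(−0.27t) = 2.0675, so e^(−0.27t) = 0.153767.
−0.27·t = ln(0.153767) = -1.8723, so t = 1.8723/0.27 = 6.9345.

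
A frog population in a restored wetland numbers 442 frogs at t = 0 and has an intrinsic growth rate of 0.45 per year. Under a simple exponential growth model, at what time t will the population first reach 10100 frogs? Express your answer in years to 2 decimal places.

6.95 years

Set N₀·e^(rt) = 10100: e^(0.45·t) = 10100/442 = 22.851.
0.45·t = ln(22.851) = 3.129, so t = 3.129/0.45 = 6.9533.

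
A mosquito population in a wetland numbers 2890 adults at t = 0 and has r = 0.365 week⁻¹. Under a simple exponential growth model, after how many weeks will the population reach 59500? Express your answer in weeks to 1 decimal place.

Set N₀·e^(rt) = 59500: e^(0.365·t) = 59500/2890 = 20.588.
0.365·t = ln(20.588) = 3.0247, so t = 3.0247/0.365 = 8.2869.

8.3 weeks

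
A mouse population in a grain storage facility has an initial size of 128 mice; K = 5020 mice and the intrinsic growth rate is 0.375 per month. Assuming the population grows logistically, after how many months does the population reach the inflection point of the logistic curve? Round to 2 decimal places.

Logistic growth is fastest at N = K/2 = 2510.
A = (K − N₀)/N₀ = 38.219. Set K/(1 + A·e^(−rt)) = K/2 → A·e^(−rt) = 1.
e^(−0.375t) = 1/38.219 = 0.0261652, so t = ln(38.219)/0.375 = 3.6433/0.375 = 9.7155.

9.72 months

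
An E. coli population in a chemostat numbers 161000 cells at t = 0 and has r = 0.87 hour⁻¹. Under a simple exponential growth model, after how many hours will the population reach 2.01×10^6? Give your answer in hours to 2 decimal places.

2.90 hours

Set N₀·e^(rt) = 2.01×10^6: e^(0.87·t) = 2.01×10^6/161000 = 12.484.
0.87·t = ln(12.484) = 2.5245, so t = 2.5245/0.87 = 2.9017.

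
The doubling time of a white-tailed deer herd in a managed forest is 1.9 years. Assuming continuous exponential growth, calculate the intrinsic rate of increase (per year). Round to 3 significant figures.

0.365 per year

r = ln(2)/t_d = 0.6931/1.9 = 0.36481.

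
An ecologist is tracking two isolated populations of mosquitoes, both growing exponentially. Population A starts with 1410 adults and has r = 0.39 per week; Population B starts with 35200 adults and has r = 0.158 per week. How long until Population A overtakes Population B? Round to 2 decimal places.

13.87 weeks

Set 1410·e^(0.39t) = 35200·e^(0.158t).
e^((0.39 − 0.158)t) = 35200/1410 → e^(0.232·t) = 24.965.
0.232·t = ln(24.965) = 3.2175, so t = 3.2175/0.232 = 13.868.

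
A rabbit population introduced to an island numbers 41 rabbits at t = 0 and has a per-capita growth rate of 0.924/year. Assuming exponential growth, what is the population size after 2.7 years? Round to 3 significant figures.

497 rabbits

N(t) = N₀·e^(rt) = 41 × e^(0.924×2.7) = 41 × e^2.495.
e^2.495 ≈ 12.119, so N ≈ 41 × 12.119 = 496.892.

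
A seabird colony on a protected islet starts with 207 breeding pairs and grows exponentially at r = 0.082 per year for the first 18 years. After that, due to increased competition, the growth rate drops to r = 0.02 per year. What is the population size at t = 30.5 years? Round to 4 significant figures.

Phase 1: N(18) = 207·e^(0.082×18) = 207·e^1.476 = 905.71.
Phase 2 runs for 30.5 − 18 = 12.5 years at r = 0.02.
N(30.5) = 905.71·e^(0.02×12.5) = 905.71·e^0.25 = 1162.95.

1163 breeding pairs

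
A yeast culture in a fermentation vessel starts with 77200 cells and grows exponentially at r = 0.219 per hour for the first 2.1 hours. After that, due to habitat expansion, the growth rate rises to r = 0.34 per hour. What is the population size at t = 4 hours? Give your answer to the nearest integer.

Phase 1: N(2.1) = 77200·e^(0.219×2.1) = 77200·e^0.4599 = 122278.
Phase 2 runs for 4 − 2.1 = 1.9 hours at r = 0.34.
N(4) = 122278·e^(0.34×1.9) = 122278·e^0.646 = 233294.

233294 cells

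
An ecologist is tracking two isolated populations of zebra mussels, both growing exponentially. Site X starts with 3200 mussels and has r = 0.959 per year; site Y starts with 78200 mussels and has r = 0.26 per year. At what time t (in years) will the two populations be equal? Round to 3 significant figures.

4.57 years

Set 3200·e^(0.959t) = 78200·e^(0.26t).
e^((0.959 − 0.26)t) = 78200/3200 → e^(0.699·t) = 24.438.
0.699·t = ln(24.438) = 3.1961, so t = 3.1961/0.699 = 4.5724.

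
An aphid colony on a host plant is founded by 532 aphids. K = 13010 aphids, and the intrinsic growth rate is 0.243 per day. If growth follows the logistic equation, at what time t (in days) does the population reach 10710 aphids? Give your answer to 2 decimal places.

A = (K − N₀)/N₀ = (13010 − 532)/532 = 23.455.
Solve 13010/(1 + 23.455·e^(−0.243t)) = 10710: 1 + 23.455·e^(−0.243t) = 1.2148, so e^(−0.243t) = 0.00915598.
−0.243·t = ln(0.00915598) = -4.6933, so t = 4.6933/0.243 = 19.314.

19.31 days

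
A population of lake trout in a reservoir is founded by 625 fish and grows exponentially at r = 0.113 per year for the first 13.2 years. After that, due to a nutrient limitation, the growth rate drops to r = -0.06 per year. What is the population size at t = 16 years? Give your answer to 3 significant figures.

Phase 1: N(13.2) = 625·e^(0.113×13.2) = 625·e^1.492 = 2777.63.
Phase 2 runs for 16 − 13.2 = 2.8 years at r = -0.06.
N(16) = 2777.63·e^(-0.06×2.8) = 2777.63·e^-0.168 = 2348.08.

2350 fish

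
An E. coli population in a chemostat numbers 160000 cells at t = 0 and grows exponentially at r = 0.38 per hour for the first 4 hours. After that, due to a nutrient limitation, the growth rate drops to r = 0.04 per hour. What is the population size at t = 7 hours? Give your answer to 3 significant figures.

825000 cells

Phase 1: N(4) = 160000·e^(0.38×4) = 160000·e^1.52 = 731556.
Phase 2 runs for 7 − 4 = 3 hours at r = 0.04.
N(7) = 731556·e^(0.04×3) = 731556·e^0.12 = 824827.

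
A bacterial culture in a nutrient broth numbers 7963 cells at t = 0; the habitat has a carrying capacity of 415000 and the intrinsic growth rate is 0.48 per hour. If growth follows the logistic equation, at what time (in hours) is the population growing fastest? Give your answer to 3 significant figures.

8.20 hours

Logistic growth is fastest at N = K/2 = 207500.
A = (K − N₀)/N₀ = 51.116. Set K/(1 + A·e^(−rt)) = K/2 → A·e^(−rt) = 1.
e^(−0.48t) = 1/51.116 = 0.0195633, so t = ln(51.116)/0.48 = 3.9341/0.48 = 8.196.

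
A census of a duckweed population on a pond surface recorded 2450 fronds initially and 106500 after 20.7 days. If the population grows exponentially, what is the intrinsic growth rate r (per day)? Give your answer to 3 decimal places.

From N(t) = N₀·e^(rt): e^(r·20.7) = 106500/2450 = 43.469.
r·20.7 = ln(43.469) = 3.7721, so r = 3.7721/20.7 = 0.18222.

0.182 per day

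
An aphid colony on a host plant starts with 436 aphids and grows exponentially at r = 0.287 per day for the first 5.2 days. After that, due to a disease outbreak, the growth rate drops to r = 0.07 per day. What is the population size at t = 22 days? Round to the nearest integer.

6286 aphids

Phase 1: N(5.2) = 436·e^(0.287×5.2) = 436·e^1.492 = 1939.22.
Phase 2 runs for 22 − 5.2 = 16.8 days at r = 0.07.
N(22) = 1939.22·e^(0.07×16.8) = 1939.22·e^1.176 = 6285.76.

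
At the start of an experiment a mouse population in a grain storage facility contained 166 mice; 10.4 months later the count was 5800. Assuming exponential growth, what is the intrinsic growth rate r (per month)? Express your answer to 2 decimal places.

0.34 per month

From N(t) = N₀·e^(rt): e^(r·10.4) = 5800/166 = 34.94.
r·10.4 = ln(34.94) = 3.5536, so r = 3.5536/10.4 = 0.34169.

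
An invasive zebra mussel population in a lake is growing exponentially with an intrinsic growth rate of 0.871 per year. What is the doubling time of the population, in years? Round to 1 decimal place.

0.8 years

Doubling time t_d = ln(2)/r = 0.6931/0.871 = 0.79581.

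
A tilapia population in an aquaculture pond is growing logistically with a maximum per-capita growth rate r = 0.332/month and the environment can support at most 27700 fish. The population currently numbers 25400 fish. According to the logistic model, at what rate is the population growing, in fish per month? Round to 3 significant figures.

dN/dt = rN(1 − N/K) = 0.332 × 25400 × (1 − 25400/27700).
1 − 25400/27700 = 0.083032; dN/dt = 0.332 × 25400 × 0.083032 = 700.2.

700 fish per month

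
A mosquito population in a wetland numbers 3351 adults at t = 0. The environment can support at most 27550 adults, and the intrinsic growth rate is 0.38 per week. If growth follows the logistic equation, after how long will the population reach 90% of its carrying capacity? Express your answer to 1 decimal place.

11.0 weeks

A = (K − N₀)/N₀ = (27550 − 3351)/3351 = 7.2214.
Solve 27550/(1 + 7.2214·e^(−0.38t)) = 24795: 1 + 7.2214·e^(−0.38t) = 1.1111, so e^(−0.38t) = 0.0153863.
−0.38·t = ln(0.0153863) = -4.1743, so t = 4.1743/0.38 = 10.985.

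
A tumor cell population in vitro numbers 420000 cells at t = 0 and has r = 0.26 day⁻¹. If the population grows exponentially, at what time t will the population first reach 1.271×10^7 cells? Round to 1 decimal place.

Set N₀·e^(rt) = 1.271×10^7: e^(0.26·t) = 1.271×10^7/420000 = 30.262.
0.26·t = ln(30.262) = 3.4099, so t = 3.4099/0.26 = 13.115.

13.1 days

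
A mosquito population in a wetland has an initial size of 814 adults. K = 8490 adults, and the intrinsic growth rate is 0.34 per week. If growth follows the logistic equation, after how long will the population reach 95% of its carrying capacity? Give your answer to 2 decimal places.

A = (K − N₀)/N₀ = (8490 − 814)/814 = 9.43.
Solve 8490/(1 + 9.43·e^(−0.34t)) = 8065.5: 1 + 9.43·e^(−0.34t) = 1.0526, so e^(−0.34t) = 0.00558131.
−0.34·t = ln(0.00558131) = -5.1883, so t = 5.1883/0.34 = 15.26.

15.26 weeks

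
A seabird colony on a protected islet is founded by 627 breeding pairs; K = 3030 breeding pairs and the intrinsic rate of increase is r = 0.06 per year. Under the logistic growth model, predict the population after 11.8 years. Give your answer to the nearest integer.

1049 breeding pairs

A = (K − N₀)/N₀ = (3030 − 627)/627 = 3.8325.
N(t) = K/(1 + A·e^(−rt)) = 3030/(1 + 3.8325×e^(−0.06×11.8)).
e^(−0.708) = 0.49263; denominator = 1 + 3.8325×0.49263 = 2.888.
N = 3030/2.888 = 1049.16.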